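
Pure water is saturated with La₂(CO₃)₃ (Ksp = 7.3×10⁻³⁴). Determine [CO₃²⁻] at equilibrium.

La₂(CO₃)₃(s) ⇌ 2 La³⁺(aq) + 3 CO₃²⁻(aq)
Call the molar solubility s, so that [La³⁺] = 2s and [CO₃²⁻] = 3s.
Ksp = [La³⁺]^2[CO₃²⁻]^3 = (2s)^2 · (3s)^3 = 108s^5 = 7.3×10⁻³⁴
s = 9.2×10⁻⁸ M
[CO₃²⁻] = 3s = 2.8×10⁻⁷ M

2.8×10⁻⁷ M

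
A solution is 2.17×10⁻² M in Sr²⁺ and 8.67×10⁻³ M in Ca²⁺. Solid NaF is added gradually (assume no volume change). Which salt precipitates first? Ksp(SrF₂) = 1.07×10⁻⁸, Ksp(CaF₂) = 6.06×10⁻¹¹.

Precipitation of each salt begins when its ion product equals Ksp.
For SrF₂: [F⁻] = (Ksp/[Sr²⁺])^(1/2) = 7.02×10⁻⁴ M
For CaF₂: [F⁻] = (Ksp/[Ca²⁺])^(1/2) = 8.36×10⁻⁵ M
The smaller threshold [F⁻] is reached first, so CaF₂ precipitates first.

CaF₂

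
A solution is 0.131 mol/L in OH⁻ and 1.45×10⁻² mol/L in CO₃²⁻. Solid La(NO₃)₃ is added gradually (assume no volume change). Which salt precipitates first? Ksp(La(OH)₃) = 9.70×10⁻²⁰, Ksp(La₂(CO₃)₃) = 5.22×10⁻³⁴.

La(OH)₃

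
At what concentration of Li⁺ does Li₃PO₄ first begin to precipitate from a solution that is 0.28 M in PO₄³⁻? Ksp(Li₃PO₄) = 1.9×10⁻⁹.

A salt starts to precipitate once the ion product Q reaches its Ksp.
Li₃PO₄(s) ⇌ 3 Li⁺(aq) + PO₄³⁻(aq)
Ksp = [Li⁺]^3[PO₄³⁻] = [Li⁺]^3(0.28)
[Li⁺]^3 = 1.9×10⁻⁹ / (0.28) = 6.8×10⁻⁹
[Li⁺] = 1.9×10⁻³ M

1.9×10⁻³ M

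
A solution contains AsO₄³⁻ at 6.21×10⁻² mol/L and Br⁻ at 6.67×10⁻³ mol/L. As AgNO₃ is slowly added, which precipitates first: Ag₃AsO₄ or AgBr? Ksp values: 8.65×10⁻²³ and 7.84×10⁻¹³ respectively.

AgBr

The threshold for precipitation is Q = Ksp.
For Ag₃AsO₄: [Ag⁺] = (Ksp/[AsO₄³⁻])^(1/3) = 1.12×10⁻⁷ mol/L
For AgBr: [Ag⁺] = (Ksp/[Br⁻]) = 1.18×10⁻¹⁰ mol/L
AgBr requires the lower [Ag⁺], so it precipitates first.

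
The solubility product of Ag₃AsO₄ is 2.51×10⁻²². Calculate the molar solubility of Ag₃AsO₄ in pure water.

1.75×10⁻⁶ M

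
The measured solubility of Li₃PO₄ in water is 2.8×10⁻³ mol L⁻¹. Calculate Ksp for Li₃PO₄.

Ksp = 1.7×10⁻⁹

Li₃PO₄(s) ⇌ 3 Li⁺(aq) + PO₄³⁻(aq)
Let s be the molar solubility. Then [Li⁺] = 3s and [PO₄³⁻] = s.
Ksp = [Li⁺]^3[PO₄³⁻] = (3s)^3 · s = 27s^4
Ksp = 27 × (2.8×10⁻³)^4 = 1.7×10⁻⁹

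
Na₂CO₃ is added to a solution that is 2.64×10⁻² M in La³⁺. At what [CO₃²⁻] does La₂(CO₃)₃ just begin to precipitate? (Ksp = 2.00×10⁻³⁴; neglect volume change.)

Precipitation of each salt begins when its ion product equals Ksp.
La₂(CO₃)₃(s) ⇌ 2 La³⁺(aq) + 3 CO₃²⁻(aq)
Ksp = [La³⁺]^2[CO₃²⁻]^3 = [CO₃²⁻]^3(2.64×10⁻²)^2
[CO₃²⁻]^3 = 2.00×10⁻³⁴ / (2.64×10⁻²)^2 = 2.87×10⁻³¹
[CO₃²⁻] = 6.60×10⁻¹¹ M

6.60×10⁻¹¹ M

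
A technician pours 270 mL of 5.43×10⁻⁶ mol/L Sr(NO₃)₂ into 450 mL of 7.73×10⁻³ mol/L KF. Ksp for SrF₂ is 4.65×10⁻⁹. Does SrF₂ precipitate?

No

Total volume after mixing = 270 + 450 = 720 mL.
[Sr²⁺] = (5.43×10⁻⁶)(270)/720 = 2.04×10⁻⁶ mol/L
[F⁻] = (7.73×10⁻³)(450)/720 = 4.83×10⁻³ mol/L
Q = [Sr²⁺][F⁻]^2 = 4.75×10⁻¹¹
Since Q (4.75×10⁻¹¹) is less than Ksp (4.65×10⁻⁹), no SrF₂ precipitates.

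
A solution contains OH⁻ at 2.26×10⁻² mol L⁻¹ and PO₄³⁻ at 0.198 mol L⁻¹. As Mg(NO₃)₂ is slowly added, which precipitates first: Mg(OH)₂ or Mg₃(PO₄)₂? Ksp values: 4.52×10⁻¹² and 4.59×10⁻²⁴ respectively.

Precipitation of each salt begins when its ion product equals Ksp.
For Mg(OH)₂: [Mg²⁺] = (Ksp/[OH⁻]^2) = 8.85×10⁻⁹ mol L⁻¹
For Mg₃(PO₄)₂: [Mg²⁺] = (Ksp/[PO₄³⁻]^2)^(1/3) = 4.89×10⁻⁸ mol L⁻¹
Mg(OH)₂ requires the lower [Mg²⁺], so it precipitates first.

Mg(OH)₂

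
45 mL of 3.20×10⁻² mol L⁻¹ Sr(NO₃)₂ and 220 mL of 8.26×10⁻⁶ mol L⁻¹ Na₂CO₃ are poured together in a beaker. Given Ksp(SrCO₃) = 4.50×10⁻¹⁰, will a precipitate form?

Yes

After mixing, V = 45 mL + 220 mL = 265 mL.
[Sr²⁺] = (3.20×10⁻²)(45)/265 = 5.43×10⁻³ mol L⁻¹
[CO₃²⁻] = (8.26×10⁻⁶)(220)/265 = 6.86×10⁻⁶ mol L⁻¹
Q = [Sr²⁺][CO₃²⁻] = 3.73×10⁻⁸
Q = 3.73×10⁻⁸ > Ksp = 4.50×10⁻¹⁰, so the solution is supersaturated and SrCO₃ precipitates.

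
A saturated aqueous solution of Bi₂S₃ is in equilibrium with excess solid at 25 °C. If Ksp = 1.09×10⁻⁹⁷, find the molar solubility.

1.59×10⁻²⁰ M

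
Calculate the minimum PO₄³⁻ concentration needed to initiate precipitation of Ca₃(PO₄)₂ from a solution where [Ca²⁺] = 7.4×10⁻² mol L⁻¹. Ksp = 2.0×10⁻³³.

Precipitation begins when Q = Ksp.
Ca₃(PO₄)₂(s) ⇌ 3 Ca²⁺(aq) + 2 PO₄³⁻(aq)
Ksp = [Ca²⁺]^3[PO₄³⁻]^2 = [PO₄³⁻]^2(7.4×10⁻²)^3
[PO₄³⁻]^2 = 2.0×10⁻³³ / (7.4×10⁻²)^3 = 4.9×10⁻³⁰
[PO₄³⁻] = 2.2×10⁻¹⁵ mol L⁻¹

2.2×10⁻¹⁵ M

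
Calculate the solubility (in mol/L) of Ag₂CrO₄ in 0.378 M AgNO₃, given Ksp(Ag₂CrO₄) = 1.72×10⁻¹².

1.20×10⁻¹¹ M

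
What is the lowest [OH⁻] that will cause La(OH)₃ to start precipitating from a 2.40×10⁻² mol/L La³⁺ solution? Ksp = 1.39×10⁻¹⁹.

1.80×10⁻⁶ M

A salt starts to precipitate once the ion product Q reaches its Ksp.
La(OH)₃(s) ⇌ La³⁺(aq) + 3 OH⁻(aq)
Ksp = [La³⁺][OH⁻]^3 = [OH⁻]^3(2.40×10⁻²)
[OH⁻]^3 = 1.39×10⁻¹⁹ / (2.40×10⁻²) = 5.79×10⁻¹⁸
[OH⁻] = 1.80×10⁻⁶ mol/L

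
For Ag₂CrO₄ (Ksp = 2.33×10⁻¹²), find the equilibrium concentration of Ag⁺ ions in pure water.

1.67×10⁻⁴ M

Ag₂CrO₄(s) ⇌ 2 Ag⁺(aq) + CrO₄²⁻(aq)
Call the molar solubility s, so that [Ag⁺] = 2s and [CrO₄²⁻] = s.
Ksp = [Ag⁺]^2[CrO₄²⁻] = (2s)^2 · s = 4s^3 = 2.33×10⁻¹²
s = 8.35×10⁻⁵ mol/L
[Ag⁺] = 2s = 1.67×10⁻⁴ mol/L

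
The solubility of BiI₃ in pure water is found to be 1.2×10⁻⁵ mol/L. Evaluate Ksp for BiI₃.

Ksp = 5.6×10⁻¹⁹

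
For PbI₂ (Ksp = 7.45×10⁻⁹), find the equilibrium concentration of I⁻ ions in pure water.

2.46×10⁻³ M

PbI₂(s) ⇌ Pb²⁺(aq) + 2 I⁻(aq)
Call the molar solubility s, so that [Pb²⁺] = s and [I⁻] = 2s.
Ksp = [Pb²⁺][I⁻]^2 = s · (2s)^2 = 4s^3 = 7.45×10⁻⁹
s = 1.23×10⁻³ mol/L
[I⁻] = 2s = 2.46×10⁻³ mol/L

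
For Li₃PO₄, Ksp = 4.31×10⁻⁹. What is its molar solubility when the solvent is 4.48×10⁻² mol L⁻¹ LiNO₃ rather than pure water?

Li₃PO₄(s) ⇌ 3 Li⁺(aq) + PO₄³⁻(aq)
With Li⁺ already at 4.48×10⁻² mol L⁻¹ and s small, take [Li⁺] ≈ 4.48×10⁻² mol L⁻¹ and [PO₄³⁻] = s.
Ksp = [Li⁺]^3[PO₄³⁻] = (4.48×10⁻²)^3s
s = 4.31×10⁻⁹ / (4.48×10⁻²)^3 = 4.79×10⁻⁵
s = 4.79×10⁻⁵ mol L⁻¹

4.79×10⁻⁵ M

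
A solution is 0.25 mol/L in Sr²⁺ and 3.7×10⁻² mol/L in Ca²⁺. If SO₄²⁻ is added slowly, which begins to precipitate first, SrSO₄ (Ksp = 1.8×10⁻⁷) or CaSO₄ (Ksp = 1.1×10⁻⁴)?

Each salt precipitates once Q = Ksp for that salt.
For SrSO₄: [SO₄²⁻] = (Ksp/[Sr²⁺]) = 7.2×10⁻⁷ mol/L
For CaSO₄: [SO₄²⁻] = (Ksp/[Ca²⁺]) = 3.0×10⁻³ mol/L
The smaller threshold [SO₄²⁻] is reached first, so SrSO₄ precipitates first.

SrSO₄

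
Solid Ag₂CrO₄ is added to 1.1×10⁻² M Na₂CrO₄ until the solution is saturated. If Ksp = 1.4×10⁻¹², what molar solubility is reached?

Ag₂CrO₄(s) ⇌ 2 Ag⁺(aq) + CrO₄²⁻(aq)
The solution already contains CrO₄²⁻ at 1.1×10⁻² M. Let s be the molar solubility of Ag₂CrO₄.
[CrO₄²⁻] ≈ 1.1×10⁻² M (common ion dominates); [Ag⁺] = 2s.
Ksp = [Ag⁺]^2[CrO₄²⁻] = (2s)^2(1.1×10⁻²)
(2s)^2 = 1.4×10⁻¹² / (1.1×10⁻²) = 1.3×10⁻¹⁰
s = 5.6×10⁻⁶ M

5.6×10⁻⁶ M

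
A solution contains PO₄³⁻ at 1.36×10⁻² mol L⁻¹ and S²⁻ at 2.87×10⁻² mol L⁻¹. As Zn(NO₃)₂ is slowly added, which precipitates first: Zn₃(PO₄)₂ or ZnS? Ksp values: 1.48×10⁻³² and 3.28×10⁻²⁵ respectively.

ZnS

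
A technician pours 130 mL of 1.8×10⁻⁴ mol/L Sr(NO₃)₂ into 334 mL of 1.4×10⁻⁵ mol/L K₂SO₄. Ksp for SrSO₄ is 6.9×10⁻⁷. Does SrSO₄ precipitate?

After mixing, V = 130 mL + 334 mL = 464 mL.
[Sr²⁺] = (1.8×10⁻⁴)(130)/464 = 5.0×10⁻⁵ mol/L
[SO₄²⁻] = (1.4×10⁻⁵)(334)/464 = 1.0×10⁻⁵ mol/L
Q = [Sr²⁺][SO₄²⁻] = 5.1×10⁻¹⁰
Q < Ksp (5.1×10⁻¹⁰ vs 6.9×10⁻⁷); the solution remains unsaturated and no precipitate forms.

No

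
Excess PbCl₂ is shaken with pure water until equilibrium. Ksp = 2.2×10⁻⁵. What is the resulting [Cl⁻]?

3.5×10⁻² M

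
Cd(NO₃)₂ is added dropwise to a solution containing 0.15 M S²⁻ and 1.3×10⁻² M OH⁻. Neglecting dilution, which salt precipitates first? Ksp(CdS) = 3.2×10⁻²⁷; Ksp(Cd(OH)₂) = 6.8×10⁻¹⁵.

CdS

Each salt precipitates once Q = Ksp for that salt.
For CdS: [Cd²⁺] = (Ksp/[S²⁻]) = 2.1×10⁻²⁶ M
For Cd(OH)₂: [Cd²⁺] = (Ksp/[OH⁻]^2) = 4.0×10⁻¹¹ M
The smaller threshold [Cd²⁺] is reached first, so CdS precipitates first.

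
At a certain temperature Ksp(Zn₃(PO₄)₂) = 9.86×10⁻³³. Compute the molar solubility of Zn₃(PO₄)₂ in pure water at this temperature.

1.56×10⁻⁷ M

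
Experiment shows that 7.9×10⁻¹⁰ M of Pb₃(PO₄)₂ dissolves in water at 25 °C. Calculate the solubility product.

Ksp = 3.3×10⁻⁴⁴

Pb₃(PO₄)₂(s) ⇌ 3 Pb²⁺(aq) + 2 PO₄³⁻(aq)
Let s be the molar solubility. Then [Pb²⁺] = 3s and [PO₄³⁻] = 2s.
Ksp = [Pb²⁺]^3[PO₄³⁻]^2 = (3s)^3 · (2s)^2 = 108s^5
Ksp = 108 × (7.9×10⁻¹⁰)^5 = 3.3×10⁻⁴⁴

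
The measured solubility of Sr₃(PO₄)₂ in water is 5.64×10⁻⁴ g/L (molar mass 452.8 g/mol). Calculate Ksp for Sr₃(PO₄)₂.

Ksp = 3.24×10⁻²⁸

s = (5.64×10⁻⁴ g L⁻¹)/(452.8 g mol⁻¹) = 1.2456×10⁻⁶ M
Sr₃(PO₄)₂(s) ⇌ 3 Sr²⁺(aq) + 2 PO₄³⁻(aq)
If s mol/L of Sr₃(PO₄)₂ dissolves, [Sr²⁺] = 3s and [PO₄³⁻] = 2s.
Ksp = [Sr²⁺]^3[PO₄³⁻]^2 = (3s)^3 · (2s)^2 = 108s^5
Ksp = 108 × (1.2456×10⁻⁶)^5 = 3.24×10⁻²⁸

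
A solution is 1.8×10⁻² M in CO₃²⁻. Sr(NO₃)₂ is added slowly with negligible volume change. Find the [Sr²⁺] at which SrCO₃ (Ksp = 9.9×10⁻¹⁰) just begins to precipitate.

5.5×10⁻⁸ M

Each salt precipitates once Q = Ksp for that salt.
SrCO₃(s) ⇌ Sr²⁺(aq) + CO₃²⁻(aq)
Ksp = [Sr²⁺][CO₃²⁻] = [Sr²⁺](1.8×10⁻²)
[Sr²⁺] = 9.9×10⁻¹⁰ / (1.8×10⁻²) = 5.5×10⁻⁸
[Sr²⁺] = 5.5×10⁻⁸ M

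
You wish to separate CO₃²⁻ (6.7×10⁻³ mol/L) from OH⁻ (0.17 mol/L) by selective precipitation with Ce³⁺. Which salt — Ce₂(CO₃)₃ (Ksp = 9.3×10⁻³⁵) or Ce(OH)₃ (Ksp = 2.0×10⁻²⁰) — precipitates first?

Ce(OH)₃

Precipitation of each salt begins when its ion product equals Ksp.
For Ce₂(CO₃)₃: [Ce³⁺] = (Ksp/[CO₃²⁻]^3)^(1/2) = 1.8×10⁻¹⁴ mol/L
For Ce(OH)₃: [Ce³⁺] = (Ksp/[OH⁻]^3) = 4.1×10⁻¹⁸ mol/L
Ce(OH)₃ requires the lower [Ce³⁺], so it precipitates first.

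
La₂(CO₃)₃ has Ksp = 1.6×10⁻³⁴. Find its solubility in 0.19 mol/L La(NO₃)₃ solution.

La₂(CO₃)₃(s) ⇌ 2 La³⁺(aq) + 3 CO₃²⁻(aq)
Let s be the solubility of La₂(CO₃)₃ here. The common ion gives [La³⁺] ≈ 0.19 mol/L, and [CO₃²⁻] = 3s.
Ksp = [La³⁺]^2[CO₃²⁻]^3 = (0.19)^2(3s)^3
(3s)^3 = 1.6×10⁻³⁴ / (0.19)^2 = 4.4×10⁻³³
s = 5.5×10⁻¹² mol/L

5.5×10⁻¹² M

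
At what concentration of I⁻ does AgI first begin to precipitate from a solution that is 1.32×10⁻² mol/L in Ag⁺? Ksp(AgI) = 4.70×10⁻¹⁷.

3.56×10⁻¹⁵ M

A salt starts to precipitate once the ion product Q reaches its Ksp.
AgI(s) ⇌ Ag⁺(aq) + I⁻(aq)
Ksp = [Ag⁺][I⁻] = [I⁻](1.32×10⁻²)
[I⁻] = 4.70×10⁻¹⁷ / (1.32×10⁻²) = 3.56×10⁻¹⁵
[I⁻] = 3.56×10⁻¹⁵ mol/L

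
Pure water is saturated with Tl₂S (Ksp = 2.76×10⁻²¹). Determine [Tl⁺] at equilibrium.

Tl₂S(s) ⇌ 2 Tl⁺(aq) + S²⁻(aq)
Call the molar solubility s, so that [Tl⁺] = 2s and [S²⁻] = s.
Ksp = [Tl⁺]^2[S²⁻] = (2s)^2 · s = 4s^3 = 2.76×10⁻²¹
s = 8.84×10⁻⁸ M
[Tl⁺] = 2s = 1.77×10⁻⁷ M

1.77×10⁻⁷ M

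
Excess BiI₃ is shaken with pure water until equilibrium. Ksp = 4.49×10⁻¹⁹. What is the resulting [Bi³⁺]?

BiI₃(s) ⇌ Bi³⁺(aq) + 3 I⁻(aq)
With molar solubility s: [Bi³⁺] = s, [I⁻] = 3s.
Ksp = [Bi³⁺][I⁻]^3 = s · (3s)^3 = 27s^4 = 4.49×10⁻¹⁹
s = 1.14×10⁻⁵ M
[Bi³⁺] = s = 1.14×10⁻⁵ M

1.14×10⁻⁵ M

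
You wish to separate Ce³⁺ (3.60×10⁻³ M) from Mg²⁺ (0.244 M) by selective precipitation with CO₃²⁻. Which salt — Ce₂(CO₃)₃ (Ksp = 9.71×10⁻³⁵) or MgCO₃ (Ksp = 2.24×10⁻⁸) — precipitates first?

Ce₂(CO₃)₃

Precipitation of each salt begins when its ion product equals Ksp.
For Ce₂(CO₃)₃: [CO₃²⁻] = (Ksp/[Ce³⁺]^2)^(1/3) = 1.96×10⁻¹⁰ M
For MgCO₃: [CO₃²⁻] = (Ksp/[Mg²⁺]) = 9.18×10⁻⁸ M
Ce₂(CO₃)₃ requires the lower [CO₃²⁻], so it precipitates first.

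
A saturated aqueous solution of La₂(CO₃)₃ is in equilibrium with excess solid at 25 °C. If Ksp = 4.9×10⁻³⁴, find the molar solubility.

8.5×10⁻⁸ M

La₂(CO₃)₃(s) ⇌ 2 La³⁺(aq) + 3 CO₃²⁻(aq)
Let s be the molar solubility. Then [La³⁺] = 2s and [CO₃²⁻] = 3s.
Ksp = [La³⁺]^2[CO₃²⁻]^3 = (2s)^2 · (3s)^3 = 108s^5
108s^5 = 4.9×10⁻³⁴  ⇒  s^5 = 4.5×10⁻³⁶
s = (4.5×10⁻³⁶)^(1/5) = 8.5×10⁻⁸ M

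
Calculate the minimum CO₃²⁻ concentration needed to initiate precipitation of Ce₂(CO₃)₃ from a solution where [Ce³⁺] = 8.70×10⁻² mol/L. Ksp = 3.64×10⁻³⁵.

Precipitation begins when Q = Ksp.
Ce₂(CO₃)₃(s) ⇌ 2 Ce³⁺(aq) + 3 CO₃²⁻(aq)
Ksp = [Ce³⁺]^2[CO₃²⁻]^3 = [CO₃²⁻]^3(8.70×10⁻²)^2
[CO₃²⁻]^3 = 3.64×10⁻³⁵ / (8.70×10⁻²)^2 = 4.81×10⁻³³
[CO₃²⁻] = 1.69×10⁻¹¹ mol/L

1.69×10⁻¹¹ M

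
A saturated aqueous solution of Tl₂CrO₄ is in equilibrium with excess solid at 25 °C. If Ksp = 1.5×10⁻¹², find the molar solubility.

7.2×10⁻⁵ M

Tl₂CrO₄(s) ⇌ 2 Tl⁺(aq) + CrO₄²⁻(aq)
For each mole of Tl₂CrO₄ that dissolves per liter, [Tl⁺] = 2s and [CrO₄²⁻] = s; let s denote this solubility.
Ksp = [Tl⁺]^2[CrO₄²⁻] = (2s)^2 · s = 4s^3
4s^3 = 1.5×10⁻¹²  ⇒  s^3 = 3.8×10⁻¹³
s = 7.2×10⁻⁵ mol/L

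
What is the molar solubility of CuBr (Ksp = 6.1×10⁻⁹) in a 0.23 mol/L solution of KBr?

2.7×10⁻⁸ M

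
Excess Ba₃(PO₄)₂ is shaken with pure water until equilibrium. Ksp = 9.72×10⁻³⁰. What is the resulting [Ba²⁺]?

Ba₃(PO₄)₂(s) ⇌ 3 Ba²⁺(aq) + 2 PO₄³⁻(aq)
If s mol/L of Ba₃(PO₄)₂ dissolves, [Ba²⁺] = 3s and [PO₄³⁻] = 2s.
Ksp = [Ba²⁺]^3[PO₄³⁻]^2 = (3s)^3 · (2s)^2 = 108s^5 = 9.72×10⁻³⁰
s = 6.18×10⁻⁷ mol/L
[Ba²⁺] = 3s = 1.85×10⁻⁶ mol/L

1.85×10⁻⁶ M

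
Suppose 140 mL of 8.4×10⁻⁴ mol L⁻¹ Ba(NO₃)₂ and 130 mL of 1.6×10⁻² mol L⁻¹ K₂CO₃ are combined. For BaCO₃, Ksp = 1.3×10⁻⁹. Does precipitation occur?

Yes

The combined volume is 270 mL.
[Ba²⁺] = (8.4×10⁻⁴)(140)/270 = 4.4×10⁻⁴ mol L⁻¹
[CO₃²⁻] = (1.6×10⁻²)(130)/270 = 7.7×10⁻³ mol L⁻¹
Q = [Ba²⁺][CO₃²⁻] = 3.4×10⁻⁶
Because Q > Ksp (3.4×10⁻⁶ vs 1.3×10⁻⁹), a precipitate of BaCO₃ forms.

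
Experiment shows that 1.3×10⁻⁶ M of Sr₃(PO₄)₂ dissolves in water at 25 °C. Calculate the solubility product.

Ksp = 4.0×10⁻²⁸

Sr₃(PO₄)₂(s) ⇌ 3 Sr²⁺(aq) + 2 PO₄³⁻(aq)
Call the molar solubility s, so that [Sr²⁺] = 3s and [PO₄³⁻] = 2s.
Ksp = [Sr²⁺]^3[PO₄³⁻]^2 = (3s)^3 · (2s)^2 = 108s^5
Ksp = 108 × (1.3×10⁻⁶)^5 = 4.0×10⁻²⁸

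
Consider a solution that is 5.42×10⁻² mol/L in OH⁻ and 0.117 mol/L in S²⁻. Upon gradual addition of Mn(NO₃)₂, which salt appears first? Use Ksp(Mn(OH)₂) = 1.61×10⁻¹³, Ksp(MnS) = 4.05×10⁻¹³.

Precipitation of each salt begins when its ion product equals Ksp.
For Mn(OH)₂: [Mn²⁺] = (Ksp/[OH⁻]^2) = 5.48×10⁻¹¹ mol/L
For MnS: [Mn²⁺] = (Ksp/[S²⁻]) = 3.46×10⁻¹² mol/L
Since MnS needs less Mn²⁺ to reach saturation, it precipitates first.

MnS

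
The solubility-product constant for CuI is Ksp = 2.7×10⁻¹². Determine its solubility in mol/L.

CuI(s) ⇌ Cu⁺(aq) + I⁻(aq)
Call the molar solubility s, so that [Cu⁺] = s and [I⁻] = s.
Ksp = [Cu⁺][I⁻] = s · s = s^2
s^2 = 2.7×10⁻¹²
s = 1.6×10⁻⁶ mol L⁻¹

1.6×10⁻⁶ M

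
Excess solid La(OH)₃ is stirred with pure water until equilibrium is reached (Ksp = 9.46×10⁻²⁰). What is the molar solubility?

La(OH)₃(s) ⇌ La³⁺(aq) + 3 OH⁻(aq)
For each mole of La(OH)₃ that dissolves per liter, [La³⁺] = s and [OH⁻] = 3s; let s denote this solubility.
Ksp = [La³⁺][OH⁻]^3 = s · (3s)^3 = 27s^4
27s^4 = 9.46×10⁻²⁰  ⇒  s^4 = 3.50×10⁻²¹
s = (3.50×10⁻²¹)^(1/4) = 7.69×10⁻⁶ M

7.69×10⁻⁶ M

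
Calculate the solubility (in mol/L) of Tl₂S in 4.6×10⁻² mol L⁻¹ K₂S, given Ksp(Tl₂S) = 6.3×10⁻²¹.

Tl₂S(s) ⇌ 2 Tl⁺(aq) + S²⁻(aq)
With S²⁻ already at 4.6×10⁻² mol L⁻¹ and s small, take [S²⁻] ≈ 4.6×10⁻² mol L⁻¹ and [Tl⁺] = 2s.
Ksp = [Tl⁺]^2[S²⁻] = (2s)^2(4.6×10⁻²)
(2s)^2 = 6.3×10⁻²¹ / (4.6×10⁻²) = 1.4×10⁻¹⁹
s = 1.9×10⁻¹⁰ mol L⁻¹

1.9×10⁻¹⁰ M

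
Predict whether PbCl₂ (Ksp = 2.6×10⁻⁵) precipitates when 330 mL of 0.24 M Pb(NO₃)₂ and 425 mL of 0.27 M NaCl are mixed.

Yes

The combined volume is 755 mL.
[Pb²⁺] = (0.24)(330)/755 = 0.10 M
[Cl⁻] = (0.27)(425)/755 = 0.15 M
Q = [Pb²⁺][Cl⁻]^2 = 2.4×10⁻³
Because Q > Ksp (2.4×10⁻³ vs 2.6×10⁻⁵), a precipitate of PbCl₂ forms.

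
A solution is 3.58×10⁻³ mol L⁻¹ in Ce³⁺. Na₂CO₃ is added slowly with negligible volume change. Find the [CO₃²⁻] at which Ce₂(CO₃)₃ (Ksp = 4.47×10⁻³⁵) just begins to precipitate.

1.52×10⁻¹⁰ M

Precipitation of each salt begins when its ion product equals Ksp.
Ce₂(CO₃)₃(s) ⇌ 2 Ce³⁺(aq) + 3 CO₃²⁻(aq)
Ksp = [Ce³⁺]^2[CO₃²⁻]^3 = [CO₃²⁻]^3(3.58×10⁻³)^2
[CO₃²⁻]^3 = 4.47×10⁻³⁵ / (3.58×10⁻³)^2 = 3.49×10⁻³⁰
[CO₃²⁻] = 1.52×10⁻¹⁰ mol L⁻¹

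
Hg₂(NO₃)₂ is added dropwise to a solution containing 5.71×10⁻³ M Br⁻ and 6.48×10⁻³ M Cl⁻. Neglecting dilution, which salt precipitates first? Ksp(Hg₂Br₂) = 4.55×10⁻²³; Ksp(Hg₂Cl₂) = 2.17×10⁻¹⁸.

Hg₂Br₂

Precipitation begins when Q = Ksp.
For Hg₂Br₂: [Hg₂²⁺] = (Ksp/[Br⁻]^2) = 1.40×10⁻¹⁸ M
For Hg₂Cl₂: [Hg₂²⁺] = (Ksp/[Cl⁻]^2) = 5.17×10⁻¹⁴ M
Hg₂Br₂ requires the lower [Hg₂²⁺], so it precipitates first.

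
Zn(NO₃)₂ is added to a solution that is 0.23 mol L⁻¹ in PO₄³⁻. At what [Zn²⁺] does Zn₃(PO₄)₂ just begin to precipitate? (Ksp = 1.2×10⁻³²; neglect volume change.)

6.1×10⁻¹¹ M

Each salt precipitates once Q = Ksp for that salt.
Zn₃(PO₄)₂(s) ⇌ 3 Zn²⁺(aq) + 2 PO₄³⁻(aq)
Ksp = [Zn²⁺]^3[PO₄³⁻]^2 = [Zn²⁺]^3(0.23)^2
[Zn²⁺]^3 = 1.2×10⁻³² / (0.23)^2 = 2.3×10⁻³¹
[Zn²⁺] = 6.1×10⁻¹¹ mol L⁻¹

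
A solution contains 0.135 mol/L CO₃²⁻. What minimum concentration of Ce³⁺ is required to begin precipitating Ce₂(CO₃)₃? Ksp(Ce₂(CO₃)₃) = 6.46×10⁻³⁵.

Precipitation begins when Q = Ksp.
Ce₂(CO₃)₃(s) ⇌ 2 Ce³⁺(aq) + 3 CO₃²⁻(aq)
Ksp = [Ce³⁺]^2[CO₃²⁻]^3 = [Ce³⁺]^2(0.135)^3
[Ce³⁺]^2 = 6.46×10⁻³⁵ / (0.135)^3 = 2.63×10⁻³²
[Ce³⁺] = 1.62×10⁻¹⁶ mol/L

1.62×10⁻¹⁶ M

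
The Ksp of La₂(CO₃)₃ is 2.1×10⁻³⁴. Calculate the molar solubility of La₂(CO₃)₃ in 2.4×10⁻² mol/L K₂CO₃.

La₂(CO₃)₃(s) ⇌ 2 La³⁺(aq) + 3 CO₃²⁻(aq)
CO₃²⁻ is already present at 2.4×10⁻² mol/L. If s mol/L of La₂(CO₃)₃ dissolves, [La³⁺] = 2s while [CO₃²⁻] ≈ 2.4×10⁻² mol/L.
Ksp = [La³⁺]^2[CO₃²⁻]^3 = (2s)^2(2.4×10⁻²)^3
(2s)^2 = 2.1×10⁻³⁴ / (2.4×10⁻²)^3 = 1.5×10⁻²⁹
s = 1.9×10⁻¹⁵ mol/L

1.9×10⁻¹⁵ M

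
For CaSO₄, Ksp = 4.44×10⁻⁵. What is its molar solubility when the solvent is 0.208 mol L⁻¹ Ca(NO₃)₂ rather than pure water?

CaSO₄(s) ⇌ Ca²⁺(aq) + SO₄²⁻(aq)
The solution already contains Ca²⁺ at 0.208 mol L⁻¹. Let s be the molar solubility of CaSO₄.
[Ca²⁺] ≈ 0.208 mol L⁻¹ (common ion dominates); [SO₄²⁻] = s.
Ksp = [Ca²⁺][SO₄²⁻] = (0.208)s
s = 4.44×10⁻⁵ / (0.208) = 2.13×10⁻⁴
s = 2.13×10⁻⁴ mol L⁻¹

2.13×10⁻⁴ M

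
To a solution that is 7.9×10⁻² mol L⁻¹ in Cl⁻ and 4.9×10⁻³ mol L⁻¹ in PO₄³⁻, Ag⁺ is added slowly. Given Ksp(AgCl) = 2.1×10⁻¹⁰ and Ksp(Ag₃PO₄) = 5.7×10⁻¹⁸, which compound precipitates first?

AgCl

Precipitation of each salt begins when its ion product equals Ksp.
For AgCl: [Ag⁺] = (Ksp/[Cl⁻]) = 2.7×10⁻⁹ mol L⁻¹
For Ag₃PO₄: [Ag⁺] = (Ksp/[PO₄³⁻])^(1/3) = 1.1×10⁻⁵ mol L⁻¹
AgCl requires the lower [Ag⁺], so it precipitates first.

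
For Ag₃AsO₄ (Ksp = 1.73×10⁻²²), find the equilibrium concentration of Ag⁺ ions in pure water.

4.77×10⁻⁶ M

Ag₃AsO₄(s) ⇌ 3 Ag⁺(aq) + AsO₄³⁻(aq)
Let s be the molar solubility. Then [Ag⁺] = 3s and [AsO₄³⁻] = s.
Ksp = [Ag⁺]^3[AsO₄³⁻] = (3s)^3 · s = 27s^4 = 1.73×10⁻²²
s = 1.59×10⁻⁶ mol L⁻¹
[Ag⁺] = 3s = 4.77×10⁻⁶ mol L⁻¹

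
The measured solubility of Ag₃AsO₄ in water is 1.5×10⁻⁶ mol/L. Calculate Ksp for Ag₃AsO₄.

Ag₃AsO₄(s) ⇌ 3 Ag⁺(aq) + AsO₄³⁻(aq)
Let s be the molar solubility. Then [Ag⁺] = 3s and [AsO₄³⁻] = s.
Ksp = [Ag⁺]^3[AsO₄³⁻] = (3s)^3 · s = 27s^4
Ksp = 27 × (1.5×10⁻⁶)^4 = 1.4×10⁻²²

Ksp = 1.4×10⁻²²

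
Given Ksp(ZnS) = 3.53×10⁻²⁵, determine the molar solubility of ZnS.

5.94×10⁻¹³ M

ZnS(s) ⇌ Zn²⁺(aq) + S²⁻(aq)
Call the molar solubility s, so that [Zn²⁺] = s and [S²⁻] = s.
Ksp = [Zn²⁺][S²⁻] = s · s = s^2
s^2 = 3.53×10⁻²⁵
s = 5.94×10⁻¹³ mol/L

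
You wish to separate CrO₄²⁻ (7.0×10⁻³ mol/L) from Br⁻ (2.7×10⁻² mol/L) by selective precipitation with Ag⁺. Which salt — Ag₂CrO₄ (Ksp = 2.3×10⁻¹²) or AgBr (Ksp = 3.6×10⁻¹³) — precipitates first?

AgBr

Precipitation begins when Q = Ksp.
For Ag₂CrO₄: [Ag⁺] = (Ksp/[CrO₄²⁻])^(1/2) = 1.8×10⁻⁵ mol/L
For AgBr: [Ag⁺] = (Ksp/[Br⁻]) = 1.3×10⁻¹¹ mol/L
Since AgBr needs less Ag⁺ to reach saturation, it precipitates first.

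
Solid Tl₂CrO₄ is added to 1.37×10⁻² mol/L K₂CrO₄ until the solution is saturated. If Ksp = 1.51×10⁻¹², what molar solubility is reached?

5.25×10⁻⁶ M

Tl₂CrO₄(s) ⇌ 2 Tl⁺(aq) + CrO₄²⁻(aq)
CrO₄²⁻ is already present at 1.37×10⁻² mol/L. If s mol/L of Tl₂CrO₄ dissolves, [Tl⁺] = 2s while [CrO₄²⁻] ≈ 1.37×10⁻² mol/L.
Ksp = [Tl⁺]^2[CrO₄²⁻] = (2s)^2(1.37×10⁻²)
(2s)^2 = 1.51×10⁻¹² / (1.37×10⁻²) = 1.10×10⁻¹⁰
s = 5.25×10⁻⁶ mol/L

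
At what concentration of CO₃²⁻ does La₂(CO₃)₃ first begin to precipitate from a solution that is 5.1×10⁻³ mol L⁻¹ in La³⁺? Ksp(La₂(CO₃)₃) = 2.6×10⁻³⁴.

Each salt precipitates once Q = Ksp for that salt.
La₂(CO₃)₃(s) ⇌ 2 La³⁺(aq) + 3 CO₃²⁻(aq)
Ksp = [La³⁺]^2[CO₃²⁻]^3 = [CO₃²⁻]^3(5.1×10⁻³)^2
[CO₃²⁻]^3 = 2.6×10⁻³⁴ / (5.1×10⁻³)^2 = 1.0×10⁻²⁹
[CO₃²⁻] = 2.2×10⁻¹⁰ mol L⁻¹

2.2×10⁻¹⁰ M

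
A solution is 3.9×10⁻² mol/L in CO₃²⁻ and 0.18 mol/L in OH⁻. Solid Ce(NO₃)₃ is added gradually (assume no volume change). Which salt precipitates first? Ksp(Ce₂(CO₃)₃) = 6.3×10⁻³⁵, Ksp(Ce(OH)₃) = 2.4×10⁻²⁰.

The threshold for precipitation is Q = Ksp.
For Ce₂(CO₃)₃: [Ce³⁺] = (Ksp/[CO₃²⁻]^3)^(1/2) = 1.0×10⁻¹⁵ mol/L
For Ce(OH)₃: [Ce³⁺] = (Ksp/[OH⁻]^3) = 4.1×10⁻¹⁸ mol/L
The smaller threshold [Ce³⁺] is reached first, so Ce(OH)₃ precipitates first.

Ce(OH)₃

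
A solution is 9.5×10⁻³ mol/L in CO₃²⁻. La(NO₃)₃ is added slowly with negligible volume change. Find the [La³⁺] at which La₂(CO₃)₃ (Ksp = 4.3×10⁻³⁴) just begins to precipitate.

A salt starts to precipitate once the ion product Q reaches its Ksp.
La₂(CO₃)₃(s) ⇌ 2 La³⁺(aq) + 3 CO₃²⁻(aq)
Ksp = [La³⁺]^2[CO₃²⁻]^3 = [La³⁺]^2(9.5×10⁻³)^3
[La³⁺]^2 = 4.3×10⁻³⁴ / (9.5×10⁻³)^3 = 5.0×10⁻²⁸
[La³⁺] = 2.2×10⁻¹⁴ mol/L

2.2×10⁻¹⁴ M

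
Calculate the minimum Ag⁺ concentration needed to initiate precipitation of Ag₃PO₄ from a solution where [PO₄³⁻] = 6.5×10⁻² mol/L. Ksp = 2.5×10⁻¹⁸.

3.4×10⁻⁶ M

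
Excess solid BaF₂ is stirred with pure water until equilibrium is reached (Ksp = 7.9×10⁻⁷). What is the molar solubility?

5.8×10⁻³ M

BaF₂(s) ⇌ Ba²⁺(aq) + 2 F⁻(aq)
For each mole of BaF₂ that dissolves per liter, [Ba²⁺] = s and [F⁻] = 2s; let s denote this solubility.
Ksp = [Ba²⁺][F⁻]^2 = s · (2s)^2 = 4s^3
4s^3 = 7.9×10⁻⁷  ⇒  s^3 = 2.0×10⁻⁷
s = (2.0×10⁻⁷)^(1/3) = 5.8×10⁻³ M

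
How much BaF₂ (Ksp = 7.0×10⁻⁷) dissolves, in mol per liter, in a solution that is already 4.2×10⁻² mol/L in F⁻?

BaF₂(s) ⇌ Ba²⁺(aq) + 2 F⁻(aq)
The solution already contains F⁻ at 4.2×10⁻² mol/L. Let s be the molar solubility of BaF₂.
[F⁻] ≈ 4.2×10⁻² mol/L (common ion dominates); [Ba²⁺] = s.
Ksp = [Ba²⁺][F⁻]^2 = s(4.2×10⁻²)^2
s = 7.0×10⁻⁷ / (4.2×10⁻²)^2 = 4.0×10⁻⁴
s = 4.0×10⁻⁴ mol/L

4.0×10⁻⁴ M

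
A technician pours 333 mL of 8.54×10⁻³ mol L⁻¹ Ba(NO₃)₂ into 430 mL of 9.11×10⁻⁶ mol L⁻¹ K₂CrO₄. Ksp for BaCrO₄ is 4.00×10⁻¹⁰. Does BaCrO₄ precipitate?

Yes

The combined volume is 763 mL.
[Ba²⁺] = (8.54×10⁻³)(333)/763 = 3.73×10⁻³ mol L⁻¹
[CrO₄²⁻] = (9.11×10⁻⁶)(430)/763 = 5.13×10⁻⁶ mol L⁻¹
Q = [Ba²⁺][CrO₄²⁻] = 1.91×10⁻⁸
Since Q (1.91×10⁻⁸) exceeds Ksp (4.00×10⁻¹⁰), BaCrO₄ will precipitate.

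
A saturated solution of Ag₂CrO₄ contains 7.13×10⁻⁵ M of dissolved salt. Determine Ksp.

Ksp = 1.45×10⁻¹²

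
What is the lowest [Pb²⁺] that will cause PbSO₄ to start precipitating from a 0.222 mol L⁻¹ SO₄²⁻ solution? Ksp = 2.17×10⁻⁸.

9.77×10⁻⁸ M

Each salt precipitates once Q = Ksp for that salt.
PbSO₄(s) ⇌ Pb²⁺(aq) + SO₄²⁻(aq)
Ksp = [Pb²⁺][SO₄²⁻] = [Pb²⁺](0.222)
[Pb²⁺] = 2.17×10⁻⁸ / (0.222) = 9.77×10⁻⁸
[Pb²⁺] = 9.77×10⁻⁸ mol L⁻¹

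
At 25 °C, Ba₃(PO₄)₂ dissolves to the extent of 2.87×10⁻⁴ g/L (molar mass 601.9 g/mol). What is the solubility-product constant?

Ksp = 2.66×10⁻³⁰

Convert to molarity: s = 2.87×10⁻⁴ / 601.9 = 4.7682×10⁻⁷ mol/L
Ba₃(PO₄)₂(s) ⇌ 3 Ba²⁺(aq) + 2 PO₄³⁻(aq)
Let s be the molar solubility. Then [Ba²⁺] = 3s and [PO₄³⁻] = 2s.
Ksp = [Ba²⁺]^3[PO₄³⁻]^2 = (3s)^3 · (2s)^2 = 108s^5
Ksp = 108 × (4.7682×10⁻⁷)^5 = 2.66×10⁻³⁰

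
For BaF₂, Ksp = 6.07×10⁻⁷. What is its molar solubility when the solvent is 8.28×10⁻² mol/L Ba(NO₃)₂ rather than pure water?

BaF₂(s) ⇌ Ba²⁺(aq) + 2 F⁻(aq)
Ba²⁺ is already present at 8.28×10⁻² mol/L. If s mol/L of BaF₂ dissolves, [F⁻] = 2s while [Ba²⁺] ≈ 8.28×10⁻² mol/L.
Ksp = [Ba²⁺][F⁻]^2 = (8.28×10⁻²)(2s)^2
(2s)^2 = 6.07×10⁻⁷ / (8.28×10⁻²) = 7.33×10⁻⁶
s = 1.35×10⁻³ mol/L

1.35×10⁻³ M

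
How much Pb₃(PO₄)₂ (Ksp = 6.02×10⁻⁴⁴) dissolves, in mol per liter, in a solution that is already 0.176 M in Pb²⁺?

1.66×10⁻²¹ M

Pb₃(PO₄)₂(s) ⇌ 3 Pb²⁺(aq) + 2 PO₄³⁻(aq)
With Pb²⁺ already at 0.176 M and s small, take [Pb²⁺] ≈ 0.176 M and [PO₄³⁻] = 2s.
Ksp = [Pb²⁺]^3[PO₄³⁻]^2 = (0.176)^3(2s)^2
(2s)^2 = 6.02×10⁻⁴⁴ / (0.176)^3 = 1.10×10⁻⁴¹
s = 1.66×10⁻²¹ M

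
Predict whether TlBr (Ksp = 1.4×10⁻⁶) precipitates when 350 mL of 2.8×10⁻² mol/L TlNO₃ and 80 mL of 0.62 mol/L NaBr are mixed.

Yes

After mixing, V = 350 mL + 80 mL = 430 mL.
[Tl⁺] = (2.8×10⁻²)(350)/430 = 2.3×10⁻² mol/L
[Br⁻] = (0.62)(80)/430 = 0.12 mol/L
Q = [Tl⁺][Br⁻] = 2.6×10⁻³
Q = 2.6×10⁻³ > Ksp = 1.4×10⁻⁶, so the solution is supersaturated and TlBr precipitates.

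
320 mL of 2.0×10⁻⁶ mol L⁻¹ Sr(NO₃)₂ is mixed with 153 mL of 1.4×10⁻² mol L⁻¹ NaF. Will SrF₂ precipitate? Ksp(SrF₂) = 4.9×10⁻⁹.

No

Total volume after mixing = 320 + 153 = 473 mL.
[Sr²⁺] = (2.0×10⁻⁶)(320)/473 = 1.4×10⁻⁶ mol L⁻¹
[F⁻] = (1.4×10⁻²)(153)/473 = 4.5×10⁻³ mol L⁻¹
Q = [Sr²⁺][F⁻]^2 = 2.8×10⁻¹¹
Since Q (2.8×10⁻¹¹) is less than Ksp (4.9×10⁻⁹), no SrF₂ precipitates.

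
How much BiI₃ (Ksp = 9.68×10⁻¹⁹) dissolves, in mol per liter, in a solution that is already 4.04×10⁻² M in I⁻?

BiI₃(s) ⇌ Bi³⁺(aq) + 3 I⁻(aq)
Let s be the solubility of BiI₃ here. The common ion gives [I⁻] ≈ 4.04×10⁻² M, and [Bi³⁺] = s.
Ksp = [Bi³⁺][I⁻]^3 = s(4.04×10⁻²)^3
s = 9.68×10⁻¹⁹ / (4.04×10⁻²)^3 = 1.47×10⁻¹⁴
s = 1.47×10⁻¹⁴ M

1.47×10⁻¹⁴ M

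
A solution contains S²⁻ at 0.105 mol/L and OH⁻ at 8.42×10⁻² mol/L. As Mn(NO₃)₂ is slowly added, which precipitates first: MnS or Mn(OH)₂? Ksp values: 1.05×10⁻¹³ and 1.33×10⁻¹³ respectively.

Precipitation of each salt begins when its ion product equals Ksp.
For MnS: [Mn²⁺] = (Ksp/[S²⁻]) = 1.00×10⁻¹² mol/L
For Mn(OH)₂: [Mn²⁺] = (Ksp/[OH⁻]^2) = 1.88×10⁻¹¹ mol/L
The smaller threshold [Mn²⁺] is reached first, so MnS precipitates first.

MnS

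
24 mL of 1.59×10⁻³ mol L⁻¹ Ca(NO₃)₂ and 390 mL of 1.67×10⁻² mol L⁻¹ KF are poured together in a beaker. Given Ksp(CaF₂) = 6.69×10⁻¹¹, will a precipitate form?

The combined volume is 414 mL.
[Ca²⁺] = (1.59×10⁻³)(24)/414 = 9.22×10⁻⁵ mol L⁻¹
[F⁻] = (1.67×10⁻²)(390)/414 = 1.57×10⁻² mol L⁻¹
Q = [Ca²⁺][F⁻]^2 = 2.28×10⁻⁸
Since Q (2.28×10⁻⁸) exceeds Ksp (6.69×10⁻¹¹), CaF₂ will precipitate.

Yes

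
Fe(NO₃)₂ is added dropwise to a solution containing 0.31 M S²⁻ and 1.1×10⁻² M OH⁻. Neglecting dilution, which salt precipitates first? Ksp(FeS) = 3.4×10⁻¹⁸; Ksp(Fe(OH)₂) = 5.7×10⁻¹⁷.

FeS

Precipitation begins when Q = Ksp.
For FeS: [Fe²⁺] = (Ksp/[S²⁻]) = 1.1×10⁻¹⁷ M
For Fe(OH)₂: [Fe²⁺] = (Ksp/[OH⁻]^2) = 4.7×10⁻¹³ M
The smaller threshold [Fe²⁺] is reached first, so FeS precipitates first.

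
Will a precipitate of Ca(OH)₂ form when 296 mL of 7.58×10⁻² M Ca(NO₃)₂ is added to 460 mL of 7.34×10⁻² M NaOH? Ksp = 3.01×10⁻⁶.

The combined volume is 756 mL.
[Ca²⁺] = (7.58×10⁻²)(296)/756 = 2.97×10⁻² M
[OH⁻] = (7.34×10⁻²)(460)/756 = 4.47×10⁻² M
Q = [Ca²⁺][OH⁻]^2 = 5.92×10⁻⁵
Q = 5.92×10⁻⁵ > Ksp = 3.01×10⁻⁶, so the solution is supersaturated and Ca(OH)₂ precipitates.

Yes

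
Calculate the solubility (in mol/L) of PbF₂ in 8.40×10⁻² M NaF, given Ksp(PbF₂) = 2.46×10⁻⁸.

PbF₂(s) ⇌ Pb²⁺(aq) + 2 F⁻(aq)
F⁻ is already present at 8.40×10⁻² M. If s mol/L of PbF₂ dissolves, [Pb²⁺] = s while [F⁻] ≈ 8.40×10⁻² M.
Ksp = [Pb²⁺][F⁻]^2 = s(8.40×10⁻²)^2
s = 2.46×10⁻⁸ / (8.40×10⁻²)^2 = 3.49×10⁻⁶
s = 3.49×10⁻⁶ M

3.49×10⁻⁶ M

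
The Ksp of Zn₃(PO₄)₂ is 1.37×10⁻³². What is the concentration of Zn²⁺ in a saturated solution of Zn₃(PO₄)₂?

Zn₃(PO₄)₂(s) ⇌ 3 Zn²⁺(aq) + 2 PO₄³⁻(aq)
If s mol/L of Zn₃(PO₄)₂ dissolves, [Zn²⁺] = 3s and [PO₄³⁻] = 2s.
Ksp = [Zn²⁺]^3[PO₄³⁻]^2 = (3s)^3 · (2s)^2 = 108s^5 = 1.37×10⁻³²
s = 1.66×10⁻⁷ M
[Zn²⁺] = 3s = 4.99×10⁻⁷ M

4.99×10⁻⁷ M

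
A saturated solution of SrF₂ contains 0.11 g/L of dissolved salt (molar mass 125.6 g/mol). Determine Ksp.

Ksp = 2.7×10⁻⁹

s = (0.11 g L⁻¹)/(125.6 g mol⁻¹) = 8.758×10⁻⁴ M
SrF₂(s) ⇌ Sr²⁺(aq) + 2 F⁻(aq)
If s mol/L of SrF₂ dissolves, [Sr²⁺] = s and [F⁻] = 2s.
Ksp = [Sr²⁺][F⁻]^2 = s · (2s)^2 = 4s^3
Ksp = 4 × (8.758×10⁻⁴)^3 = 2.7×10⁻⁹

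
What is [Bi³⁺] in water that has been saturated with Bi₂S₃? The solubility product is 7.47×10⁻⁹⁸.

Bi₂S₃(s) ⇌ 2 Bi³⁺(aq) + 3 S²⁻(aq)
For each mole of Bi₂S₃ that dissolves per liter, [Bi³⁺] = 2s and [S²⁻] = 3s; let s denote this solubility.
Ksp = [Bi³⁺]^2[S²⁻]^3 = (2s)^2 · (3s)^3 = 108s^5 = 7.47×10⁻⁹⁸
s = 1.47×10⁻²⁰ M
[Bi³⁺] = 2s = 2.94×10⁻²⁰ M

2.94×10⁻²⁰ M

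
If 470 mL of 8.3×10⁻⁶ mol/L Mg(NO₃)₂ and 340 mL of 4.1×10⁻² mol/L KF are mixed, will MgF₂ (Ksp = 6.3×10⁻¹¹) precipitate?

Yes

The combined volume is 810 mL.
[Mg²⁺] = (8.3×10⁻⁶)(470)/810 = 4.8×10⁻⁶ mol/L
[F⁻] = (4.1×10⁻²)(340)/810 = 1.7×10⁻² mol/L
Q = [Mg²⁺][F⁻]^2 = 1.4×10⁻⁹
Since Q (1.4×10⁻⁹) exceeds Ksp (6.3×10⁻¹¹), MgF₂ will precipitate.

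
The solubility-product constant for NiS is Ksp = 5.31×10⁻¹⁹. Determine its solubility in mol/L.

NiS(s) ⇌ Ni²⁺(aq) + S²⁻(aq)
With molar solubility s: [Ni²⁺] = s, [S²⁻] = s.
Ksp = [Ni²⁺][S²⁻] = s · s = s^2
s^2 = 5.31×10⁻¹⁹
s = 7.29×10⁻¹⁰ mol L⁻¹

7.29×10⁻¹⁰ M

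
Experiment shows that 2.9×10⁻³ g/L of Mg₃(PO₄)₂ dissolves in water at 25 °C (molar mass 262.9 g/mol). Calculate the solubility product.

Ksp = 1.8×10⁻²³

Convert to molarity: s = 2.9×10⁻³ / 262.9 = 1.103×10⁻⁵ mol/L
Mg₃(PO₄)₂(s) ⇌ 3 Mg²⁺(aq) + 2 PO₄³⁻(aq)
For each mole of Mg₃(PO₄)₂ that dissolves per liter, [Mg²⁺] = 3s and [PO₄³⁻] = 2s; let s denote this solubility.
Ksp = [Mg²⁺]^3[PO₄³⁻]^2 = (3s)^3 · (2s)^2 = 108s^5
Ksp = 108 × (1.103×10⁻⁵)^5 = 1.8×10⁻²³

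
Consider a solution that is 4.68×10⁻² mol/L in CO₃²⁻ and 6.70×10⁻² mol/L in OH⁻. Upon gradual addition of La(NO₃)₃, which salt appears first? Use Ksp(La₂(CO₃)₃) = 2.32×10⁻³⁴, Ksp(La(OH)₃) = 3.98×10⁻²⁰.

La(OH)₃

The threshold for precipitation is Q = Ksp.
For La₂(CO₃)₃: [La³⁺] = (Ksp/[CO₃²⁻]^3)^(1/2) = 1.50×10⁻¹⁵ mol/L
For La(OH)₃: [La³⁺] = (Ksp/[OH⁻]^3) = 1.32×10⁻¹⁶ mol/L
The smaller threshold [La³⁺] is reached first, so La(OH)₃ precipitates first.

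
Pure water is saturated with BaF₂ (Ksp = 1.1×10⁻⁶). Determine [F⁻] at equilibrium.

1.3×10⁻² M

BaF₂(s) ⇌ Ba²⁺(aq) + 2 F⁻(aq)
If s mol/L of BaF₂ dissolves, [Ba²⁺] = s and [F⁻] = 2s.
Ksp = [Ba²⁺][F⁻]^2 = s · (2s)^2 = 4s^3 = 1.1×10⁻⁶
s = 6.5×10⁻³ mol/L
[F⁻] = 2s = 1.3×10⁻² mol/L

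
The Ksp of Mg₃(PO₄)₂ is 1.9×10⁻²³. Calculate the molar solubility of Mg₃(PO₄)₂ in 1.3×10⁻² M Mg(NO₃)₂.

1.5×10⁻⁹ M

Mg₃(PO₄)₂(s) ⇌ 3 Mg²⁺(aq) + 2 PO₄³⁻(aq)
With Mg²⁺ already at 1.3×10⁻² M and s small, take [Mg²⁺] ≈ 1.3×10⁻² M and [PO₄³⁻] = 2s.
Ksp = [Mg²⁺]^3[PO₄³⁻]^2 = (1.3×10⁻²)^3(2s)^2
(2s)^2 = 1.9×10⁻²³ / (1.3×10⁻²)^3 = 8.6×10⁻¹⁸
s = 1.5×10⁻⁹ M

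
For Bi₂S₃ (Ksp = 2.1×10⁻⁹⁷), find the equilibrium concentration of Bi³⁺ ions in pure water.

3.6×10⁻²⁰ M

Bi₂S₃(s) ⇌ 2 Bi³⁺(aq) + 3 S²⁻(aq)
For each mole of Bi₂S₃ that dissolves per liter, [Bi³⁺] = 2s and [S²⁻] = 3s; let s denote this solubility.
Ksp = [Bi³⁺]^2[S²⁻]^3 = (2s)^2 · (3s)^3 = 108s^5 = 2.1×10⁻⁹⁷
s = 1.8×10⁻²⁰ mol L⁻¹
[Bi³⁺] = 2s = 3.6×10⁻²⁰ mol L⁻¹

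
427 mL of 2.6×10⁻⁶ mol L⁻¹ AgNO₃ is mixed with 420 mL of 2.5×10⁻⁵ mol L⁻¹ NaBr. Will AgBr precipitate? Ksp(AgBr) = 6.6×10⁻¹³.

Yes

After mixing, V = 427 mL + 420 mL = 847 mL.
[Ag⁺] = (2.6×10⁻⁶)(427)/847 = 1.3×10⁻⁶ mol L⁻¹
[Br⁻] = (2.5×10⁻⁵)(420)/847 = 1.2×10⁻⁵ mol L⁻¹
Q = [Ag⁺][Br⁻] = 1.6×10⁻¹¹
Because Q > Ksp (1.6×10⁻¹¹ vs 6.6×10⁻¹³), a precipitate of AgBr forms.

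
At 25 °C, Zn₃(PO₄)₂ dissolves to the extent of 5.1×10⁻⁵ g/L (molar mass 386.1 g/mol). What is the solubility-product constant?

Convert to molarity: s = 5.1×10⁻⁵ / 386.1 = 1.321×10⁻⁷ mol/L
Zn₃(PO₄)₂(s) ⇌ 3 Zn²⁺(aq) + 2 PO₄³⁻(aq)
With molar solubility s: [Zn²⁺] = 3s, [PO₄³⁻] = 2s.
Ksp = [Zn²⁺]^3[PO₄³⁻]^2 = (3s)^3 · (2s)^2 = 108s^5
Ksp = 108 × (1.321×10⁻⁷)^5 = 4.3×10⁻³³

Ksp = 4.3×10⁻³³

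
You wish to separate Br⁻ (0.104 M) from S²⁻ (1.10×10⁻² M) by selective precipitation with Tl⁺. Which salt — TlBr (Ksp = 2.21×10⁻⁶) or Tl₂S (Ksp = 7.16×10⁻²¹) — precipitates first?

The threshold for precipitation is Q = Ksp.
For TlBr: [Tl⁺] = (Ksp/[Br⁻]) = 2.13×10⁻⁵ M
For Tl₂S: [Tl⁺] = (Ksp/[S²⁻])^(1/2) = 8.07×10⁻¹⁰ M
Since Tl₂S needs less Tl⁺ to reach saturation, it precipitates first.

Tl₂S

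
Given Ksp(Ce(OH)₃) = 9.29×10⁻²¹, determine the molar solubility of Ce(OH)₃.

4.31×10⁻⁶ M

Ce(OH)₃(s) ⇌ Ce³⁺(aq) + 3 OH⁻(aq)
If s mol/L of Ce(OH)₃ dissolves, [Ce³⁺] = s and [OH⁻] = 3s.
Ksp = [Ce³⁺][OH⁻]^3 = s · (3s)^3 = 27s^4
27s^4 = 9.29×10⁻²¹  ⇒  s^4 = 3.44×10⁻²²
s = (3.44×10⁻²²)^(1/4) = 4.31×10⁻⁶ mol/L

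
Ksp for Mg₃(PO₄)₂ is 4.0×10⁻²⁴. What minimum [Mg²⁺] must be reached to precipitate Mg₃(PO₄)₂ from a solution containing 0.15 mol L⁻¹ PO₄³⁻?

5.6×10⁻⁸ M

Each salt precipitates once Q = Ksp for that salt.
Mg₃(PO₄)₂(s) ⇌ 3 Mg²⁺(aq) + 2 PO₄³⁻(aq)
Ksp = [Mg²⁺]^3[PO₄³⁻]^2 = [Mg²⁺]^3(0.15)^2
[Mg²⁺]^3 = 4.0×10⁻²⁴ / (0.15)^2 = 1.8×10⁻²²
[Mg²⁺] = 5.6×10⁻⁸ mol L⁻¹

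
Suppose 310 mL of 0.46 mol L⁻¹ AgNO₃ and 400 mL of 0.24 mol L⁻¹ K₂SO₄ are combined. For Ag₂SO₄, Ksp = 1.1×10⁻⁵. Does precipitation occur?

Yes

The combined volume is 710 mL.
[Ag⁺] = (0.46)(310)/710 = 0.20 mol L⁻¹
[SO₄²⁻] = (0.24)(400)/710 = 0.14 mol L⁻¹
Q = [Ag⁺]^2[SO₄²⁻] = 5.5×10⁻³
Since Q (5.5×10⁻³) exceeds Ksp (1.1×10⁻⁵), Ag₂SO₄ will precipitate.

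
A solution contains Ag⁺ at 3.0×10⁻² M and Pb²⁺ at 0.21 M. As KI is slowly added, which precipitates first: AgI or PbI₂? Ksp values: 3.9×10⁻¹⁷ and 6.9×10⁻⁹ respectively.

Each salt precipitates once Q = Ksp for that salt.
For AgI: [I⁻] = (Ksp/[Ag⁺]) = 1.3×10⁻¹⁵ M
For PbI₂: [I⁻] = (Ksp/[Pb²⁺])^(1/2) = 1.8×10⁻⁴ M
Since AgI needs less I⁻ to reach saturation, it precipitates first.

AgI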